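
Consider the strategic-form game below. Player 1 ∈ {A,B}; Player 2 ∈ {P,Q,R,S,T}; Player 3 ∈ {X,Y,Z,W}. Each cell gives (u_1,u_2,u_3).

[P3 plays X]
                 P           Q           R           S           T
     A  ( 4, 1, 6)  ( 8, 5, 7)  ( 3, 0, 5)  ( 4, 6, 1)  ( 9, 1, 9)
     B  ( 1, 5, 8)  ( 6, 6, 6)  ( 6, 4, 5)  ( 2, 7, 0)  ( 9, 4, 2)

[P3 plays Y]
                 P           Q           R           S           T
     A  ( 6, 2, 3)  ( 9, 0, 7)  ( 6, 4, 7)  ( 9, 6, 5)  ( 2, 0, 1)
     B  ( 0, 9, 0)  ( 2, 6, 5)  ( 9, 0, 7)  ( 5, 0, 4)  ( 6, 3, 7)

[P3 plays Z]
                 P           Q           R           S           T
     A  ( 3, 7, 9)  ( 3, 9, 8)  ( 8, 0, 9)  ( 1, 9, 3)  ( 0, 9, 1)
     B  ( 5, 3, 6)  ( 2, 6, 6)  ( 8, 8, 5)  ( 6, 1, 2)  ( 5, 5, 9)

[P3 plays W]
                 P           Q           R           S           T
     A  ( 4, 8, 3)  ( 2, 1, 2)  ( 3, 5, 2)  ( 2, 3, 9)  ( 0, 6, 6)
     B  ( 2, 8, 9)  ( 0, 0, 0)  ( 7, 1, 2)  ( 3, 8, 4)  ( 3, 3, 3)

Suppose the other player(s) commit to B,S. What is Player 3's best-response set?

P3 best: {Y,W}

u_3(X vs B,S) = 0
u_3(Y vs B,S) = 4
u_3(Z vs B,S) = 2
u_3(W vs B,S) = 4
max payoff 4 at {Y,W}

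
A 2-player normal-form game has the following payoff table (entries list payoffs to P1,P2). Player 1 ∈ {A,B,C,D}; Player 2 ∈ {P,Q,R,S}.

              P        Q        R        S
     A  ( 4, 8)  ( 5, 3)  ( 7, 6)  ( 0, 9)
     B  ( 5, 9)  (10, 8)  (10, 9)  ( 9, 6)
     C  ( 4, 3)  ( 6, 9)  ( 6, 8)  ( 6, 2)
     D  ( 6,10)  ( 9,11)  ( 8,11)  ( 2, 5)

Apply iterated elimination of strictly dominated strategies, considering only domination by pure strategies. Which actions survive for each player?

P1 drop A (B beats it: P:5>4 Q:10>5 R:10>7 S:9>0)
P1 drop C (B beats it: P:5>4 Q:10>6 R:10>6 S:9>6)
P2 drop S (P beats it: B:9>6 D:10>5)
P1→{B,D} P2→{P,Q,R}

Survivors P1:{B,D} P2:{P,Q,R}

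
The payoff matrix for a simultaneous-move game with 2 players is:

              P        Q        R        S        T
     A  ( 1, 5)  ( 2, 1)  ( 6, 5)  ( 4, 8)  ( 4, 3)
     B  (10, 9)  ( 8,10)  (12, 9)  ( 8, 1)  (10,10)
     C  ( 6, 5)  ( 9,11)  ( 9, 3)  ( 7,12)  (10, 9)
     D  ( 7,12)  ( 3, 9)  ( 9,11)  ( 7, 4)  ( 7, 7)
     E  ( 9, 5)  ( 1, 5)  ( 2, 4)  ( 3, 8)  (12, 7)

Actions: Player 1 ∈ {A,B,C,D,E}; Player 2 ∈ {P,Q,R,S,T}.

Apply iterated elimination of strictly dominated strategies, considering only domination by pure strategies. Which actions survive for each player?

Remaining: P1:{B,C,E} P2:{Q,S,T}

P1 drop A (B beats it: P:10>1 Q:8>2 R:12>6 S:8>4 T:10>4)
P1 drop D (B beats it: P:10>7 Q:8>3 R:12>9 S:8>7 T:10>7)
P2 drop P (T beats it: B:10>9 C:9>5 E:7>5)
P2 drop R (Q beats it: B:10>9 C:11>3 E:5>4)
P1→{B,C,E} P2→{Q,S,T}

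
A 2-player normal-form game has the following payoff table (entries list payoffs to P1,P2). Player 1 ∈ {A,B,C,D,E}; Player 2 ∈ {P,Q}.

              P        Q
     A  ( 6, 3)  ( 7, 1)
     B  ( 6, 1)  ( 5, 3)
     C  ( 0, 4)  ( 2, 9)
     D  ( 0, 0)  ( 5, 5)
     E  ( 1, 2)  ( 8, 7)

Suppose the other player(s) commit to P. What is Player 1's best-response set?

argmax u_1 = {A,B}

u_1(A vs P) = 6
u_1(B vs P) = 6
u_1(C vs P) = 0
u_1(D vs P) = 0
u_1(E vs P) = 1
max payoff 6 at {A,B}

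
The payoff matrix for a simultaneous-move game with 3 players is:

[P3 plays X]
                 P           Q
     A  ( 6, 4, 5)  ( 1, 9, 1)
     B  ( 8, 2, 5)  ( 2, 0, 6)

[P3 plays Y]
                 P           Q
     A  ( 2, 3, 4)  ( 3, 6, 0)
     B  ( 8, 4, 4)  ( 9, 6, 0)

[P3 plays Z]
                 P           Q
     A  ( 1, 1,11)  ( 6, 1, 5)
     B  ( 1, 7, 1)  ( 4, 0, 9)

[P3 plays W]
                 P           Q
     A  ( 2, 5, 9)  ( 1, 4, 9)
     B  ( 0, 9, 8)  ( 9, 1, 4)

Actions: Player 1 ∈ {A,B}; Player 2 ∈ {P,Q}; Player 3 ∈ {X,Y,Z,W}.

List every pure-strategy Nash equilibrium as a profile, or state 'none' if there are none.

Nash profiles: (A,P,Z)

(A,P,X): not NE [P1→B gives 8>6; P2→Q gives 9>4; P3→Z gives 11>5]
(A,P,Y): not NE [P1→B gives 8>2; P2→Q gives 6>3; P3→Z gives 11>4]
(A,P,Z): NE
(A,P,W): not NE [P3→Z gives 11>9]
(A,Q,X): not NE [P1→B gives 2>1; P3→W gives 9>1]
(A,Q,Y): not NE [P1→B gives 9>3; P3→W gives 9>0]
(A,Q,Z): not NE [P3→W gives 9>5]
(A,Q,W): not NE [P1→B gives 9>1; P2→P gives 5>4]
(B,P,X): not NE [P3→W gives 8>5]
(B,P,Y): not NE [P2→Q gives 6>4; P3→W gives 8>4]
(B,P,Z): not NE [P3→W gives 8>1]
(B,P,W): not NE [P1→A gives 2>0]
(B,Q,X): not NE [P2→P gives 2>0; P3→Z gives 9>6]
(B,Q,Y): not NE [P3→Z gives 9>0]
(B,Q,Z): not NE [P1→A gives 6>4; P2→P gives 7>0]
(B,Q,W): not NE [P2→P gives 9>1; P3→Z gives 9>4]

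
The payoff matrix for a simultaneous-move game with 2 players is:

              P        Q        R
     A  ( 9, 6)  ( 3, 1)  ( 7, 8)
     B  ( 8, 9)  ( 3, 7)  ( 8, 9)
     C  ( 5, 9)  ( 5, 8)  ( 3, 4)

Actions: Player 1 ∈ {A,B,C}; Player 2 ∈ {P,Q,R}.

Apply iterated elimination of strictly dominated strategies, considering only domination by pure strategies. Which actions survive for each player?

P2 drop Q (P beats it: A:6>1 B:9>7 C:9>8)
P1 drop C (A beats it: P:9>5 R:7>3)
P1→{A,B} P2→{P,R}

Remaining: P1:{A,B} P2:{P,R}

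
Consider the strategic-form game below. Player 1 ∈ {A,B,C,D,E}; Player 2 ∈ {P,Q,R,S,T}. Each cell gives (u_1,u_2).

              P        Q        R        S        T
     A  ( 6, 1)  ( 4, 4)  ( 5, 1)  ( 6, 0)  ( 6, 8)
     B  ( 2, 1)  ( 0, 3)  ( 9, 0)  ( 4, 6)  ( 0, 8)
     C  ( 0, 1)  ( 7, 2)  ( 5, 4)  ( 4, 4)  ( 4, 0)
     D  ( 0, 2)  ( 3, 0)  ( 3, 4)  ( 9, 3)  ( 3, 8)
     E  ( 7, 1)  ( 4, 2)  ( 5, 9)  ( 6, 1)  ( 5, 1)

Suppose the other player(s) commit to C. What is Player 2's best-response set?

u_2(P vs C) = 1
u_2(Q vs C) = 2
u_2(R vs C) = 4
u_2(S vs C) = 4
u_2(T vs C) = 0
max payoff 4 at {R,S}

BR_2 = {R,S}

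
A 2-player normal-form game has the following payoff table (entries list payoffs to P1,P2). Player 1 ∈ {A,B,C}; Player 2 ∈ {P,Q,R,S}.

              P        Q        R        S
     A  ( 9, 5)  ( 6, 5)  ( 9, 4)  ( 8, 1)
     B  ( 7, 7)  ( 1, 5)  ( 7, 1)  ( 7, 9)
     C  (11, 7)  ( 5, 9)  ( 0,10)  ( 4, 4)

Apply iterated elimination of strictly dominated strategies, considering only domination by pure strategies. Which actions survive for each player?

Survivors P1:{A,C} P2:{P,Q,R}

P1 drop B (A beats it: P:9>7 Q:6>1 R:9>7 S:8>7)
P2 drop S (P beats it: A:5>1 C:7>4)
P1→{A,C} P2→{P,Q,R}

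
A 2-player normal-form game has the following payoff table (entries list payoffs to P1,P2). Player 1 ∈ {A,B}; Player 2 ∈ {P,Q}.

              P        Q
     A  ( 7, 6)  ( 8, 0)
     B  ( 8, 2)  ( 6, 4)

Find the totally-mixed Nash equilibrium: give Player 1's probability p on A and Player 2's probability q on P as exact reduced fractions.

p=1/4, q=2/3

P1 indiff ⇒ q·7+(1-q)·8 = q·8+(1-q)·6 ⇒ q(-1) = (1-q)(-2) ⇒ q = 2/3
P2 indiff ⇒ p·6+(1-p)·2 = p·0+(1-p)·4 ⇒ p(6) = (1-p)(2) ⇒ p = 1/4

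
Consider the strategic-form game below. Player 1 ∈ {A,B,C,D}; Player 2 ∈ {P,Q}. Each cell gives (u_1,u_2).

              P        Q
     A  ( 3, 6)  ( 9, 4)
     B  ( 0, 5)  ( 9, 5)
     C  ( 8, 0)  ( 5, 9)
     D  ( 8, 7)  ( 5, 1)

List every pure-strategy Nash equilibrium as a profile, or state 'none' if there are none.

(A,P): not NE [P1→D gives 8>3]
(A,Q): not NE [P2→P gives 6>4]
(B,P): not NE [P1→D gives 8>0]
(B,Q): NE
(C,P): not NE [P2→Q gives 9>0]
(C,Q): not NE [P1→B gives 9>5]
(D,P): NE
(D,Q): not NE [P1→B gives 9>5; P2→P gives 7>1]

PSNE = {(B,Q), (D,P)}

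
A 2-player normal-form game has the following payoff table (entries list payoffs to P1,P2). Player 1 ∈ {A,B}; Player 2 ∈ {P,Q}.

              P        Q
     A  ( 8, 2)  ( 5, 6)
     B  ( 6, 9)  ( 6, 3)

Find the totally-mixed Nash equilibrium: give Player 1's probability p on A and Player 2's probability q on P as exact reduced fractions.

P1 mixes 3/5 on A; P2 mixes 1/3 on P

P1 indiff ⇒ q·8+(1-q)·5 = q·6+(1-q)·6 ⇒ q(2) = (1-q)(1) ⇒ q = 1/3
P2 indiff ⇒ p·2+(1-p)·9 = p·6+(1-p)·3 ⇒ p(-4) = (1-p)(-6) ⇒ p = 3/5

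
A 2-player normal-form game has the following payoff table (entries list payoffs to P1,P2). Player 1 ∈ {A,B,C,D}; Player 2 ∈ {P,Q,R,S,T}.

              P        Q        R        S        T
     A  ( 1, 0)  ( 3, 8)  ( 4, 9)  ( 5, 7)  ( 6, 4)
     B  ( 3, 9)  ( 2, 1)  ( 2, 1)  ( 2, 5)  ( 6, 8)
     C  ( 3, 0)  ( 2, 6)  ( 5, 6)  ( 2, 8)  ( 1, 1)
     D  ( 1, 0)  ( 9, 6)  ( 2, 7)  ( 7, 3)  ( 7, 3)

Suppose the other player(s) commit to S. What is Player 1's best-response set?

BR_1 = {D}

u_1(A vs S) = 5
u_1(B vs S) = 2
u_1(C vs S) = 2
u_1(D vs S) = 7
max payoff 7 at {D}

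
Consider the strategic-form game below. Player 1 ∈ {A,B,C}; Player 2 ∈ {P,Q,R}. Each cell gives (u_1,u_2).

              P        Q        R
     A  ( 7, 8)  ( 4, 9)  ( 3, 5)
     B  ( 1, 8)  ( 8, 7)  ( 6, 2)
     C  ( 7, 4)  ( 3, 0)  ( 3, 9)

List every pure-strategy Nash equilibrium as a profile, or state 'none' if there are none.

No pure NE.

(A,P): not NE [P2→Q gives 9>8]
(A,Q): not NE [P1→B gives 8>4]
(A,R): not NE [P1→B gives 6>3; P2→Q gives 9>5]
(B,P): not NE [P1→C gives 7>1]
(B,Q): not NE [P2→P gives 8>7]
(B,R): not NE [P2→P gives 8>2]
(C,P): not NE [P2→R gives 9>4]
(C,Q): not NE [P1→B gives 8>3; P2→R gives 9>0]
(C,R): not NE [P1→B gives 6>3]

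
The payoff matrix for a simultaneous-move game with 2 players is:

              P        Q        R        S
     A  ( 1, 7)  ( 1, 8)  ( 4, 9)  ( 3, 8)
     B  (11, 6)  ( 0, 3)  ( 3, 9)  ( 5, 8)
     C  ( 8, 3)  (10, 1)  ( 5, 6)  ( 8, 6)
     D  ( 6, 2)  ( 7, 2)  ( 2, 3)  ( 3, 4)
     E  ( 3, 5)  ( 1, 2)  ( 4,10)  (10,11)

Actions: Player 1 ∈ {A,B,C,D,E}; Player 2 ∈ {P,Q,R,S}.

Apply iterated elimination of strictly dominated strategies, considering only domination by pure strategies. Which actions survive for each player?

P1 drop A (C beats it: P:8>1 Q:10>1 R:5>4 S:8>3)
P1 drop D (C beats it: P:8>6 Q:10>7 R:5>2 S:8>3)
P2 drop P (R beats it: B:9>6 C:6>3 E:10>5)
P1 drop B (C beats it: Q:10>0 R:5>3 S:8>5)
P2 drop Q (R beats it: C:6>1 E:10>2)
P1→{C,E} P2→{R,S}

Remaining: P1:{C,E} P2:{R,S}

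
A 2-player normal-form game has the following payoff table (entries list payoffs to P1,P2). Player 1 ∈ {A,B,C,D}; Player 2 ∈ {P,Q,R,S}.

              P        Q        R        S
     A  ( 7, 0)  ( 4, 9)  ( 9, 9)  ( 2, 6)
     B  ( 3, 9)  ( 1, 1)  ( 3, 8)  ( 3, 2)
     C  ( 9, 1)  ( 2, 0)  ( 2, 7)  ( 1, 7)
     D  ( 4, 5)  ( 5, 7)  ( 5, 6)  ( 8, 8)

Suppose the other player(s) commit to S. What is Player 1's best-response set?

u_1(A vs S) = 2
u_1(B vs S) = 3
u_1(C vs S) = 1
u_1(D vs S) = 8
max payoff 8 at {D}

argmax u_1 = {D}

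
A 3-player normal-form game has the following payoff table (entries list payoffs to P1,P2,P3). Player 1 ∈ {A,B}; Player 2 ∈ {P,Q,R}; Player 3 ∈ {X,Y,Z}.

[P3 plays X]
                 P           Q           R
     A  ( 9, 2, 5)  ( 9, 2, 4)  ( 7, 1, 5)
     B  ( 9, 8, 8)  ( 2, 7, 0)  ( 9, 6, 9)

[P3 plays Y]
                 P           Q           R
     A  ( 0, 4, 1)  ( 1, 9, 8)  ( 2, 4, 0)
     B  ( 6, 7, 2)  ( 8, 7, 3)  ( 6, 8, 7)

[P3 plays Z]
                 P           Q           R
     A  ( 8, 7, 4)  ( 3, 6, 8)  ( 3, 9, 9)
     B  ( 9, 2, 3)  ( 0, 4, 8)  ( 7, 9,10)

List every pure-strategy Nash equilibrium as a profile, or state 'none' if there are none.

(A,P,X): NE
(A,P,Y): not NE [P1→B gives 6>0; P2→Q gives 9>4; P3→X gives 5>1]
(A,P,Z): not NE [P1→B gives 9>8; P2→R gives 9>7; P3→X gives 5>4]
(A,Q,X): not NE [P3→Z gives 8>4]
(A,Q,Y): not NE [P1→B gives 8>1]
(A,Q,Z): not NE [P2→R gives 9>6]
(A,R,X): not NE [P1→B gives 9>7; P2→Q gives 2>1; P3→Z gives 9>5]
(A,R,Y): not NE [P1→B gives 6>2; P2→Q gives 9>4; P3→Z gives 9>0]
(A,R,Z): not NE [P1→B gives 7>3]
(B,P,X): NE
(B,P,Y): not NE [P2→R gives 8>7; P3→X gives 8>2]
(B,P,Z): not NE [P2→R gives 9>2; P3→X gives 8>3]
(B,Q,X): not NE [P1→A gives 9>2; P2→P gives 8>7; P3→Z gives 8>0]
(B,Q,Y): not NE [P2→R gives 8>7; P3→Z gives 8>3]
(B,Q,Z): not NE [P1→A gives 3>0; P2→R gives 9>4]
(B,R,X): not NE [P2→P gives 8>6; P3→Z gives 10>9]
(B,R,Y): not NE [P3→Z gives 10>7]
(B,R,Z): NE

NE set: (A,P,X), (B,P,X), (B,R,Z)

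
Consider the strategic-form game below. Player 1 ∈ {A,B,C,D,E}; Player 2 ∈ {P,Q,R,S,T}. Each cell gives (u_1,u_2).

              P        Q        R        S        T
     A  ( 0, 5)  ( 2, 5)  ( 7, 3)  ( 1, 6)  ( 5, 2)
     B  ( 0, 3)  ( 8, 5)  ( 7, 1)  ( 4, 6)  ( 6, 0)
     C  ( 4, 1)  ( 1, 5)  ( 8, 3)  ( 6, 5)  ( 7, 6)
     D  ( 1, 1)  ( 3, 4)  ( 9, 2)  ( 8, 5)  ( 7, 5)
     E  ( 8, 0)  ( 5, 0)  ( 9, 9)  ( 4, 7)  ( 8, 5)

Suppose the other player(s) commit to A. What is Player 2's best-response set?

P2 best: {S}

u_2(P vs A) = 5
u_2(Q vs A) = 5
u_2(R vs A) = 3
u_2(S vs A) = 6
u_2(T vs A) = 2
max payoff 6 at {S}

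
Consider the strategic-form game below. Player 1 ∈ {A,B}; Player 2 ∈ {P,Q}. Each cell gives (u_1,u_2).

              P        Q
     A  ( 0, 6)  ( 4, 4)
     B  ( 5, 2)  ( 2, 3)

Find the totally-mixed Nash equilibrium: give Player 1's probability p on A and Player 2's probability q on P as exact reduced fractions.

P1 indiff ⇒ q·0+(1-q)·4 = q·5+(1-q)·2 ⇒ q(-5) = (1-q)(-2) ⇒ q = 2/7
P2 indiff ⇒ p·6+(1-p)·2 = p·4+(1-p)·3 ⇒ p(2) = (1-p)(1) ⇒ p = 1/3

P1 mixes 1/3 on A; P2 mixes 2/7 on P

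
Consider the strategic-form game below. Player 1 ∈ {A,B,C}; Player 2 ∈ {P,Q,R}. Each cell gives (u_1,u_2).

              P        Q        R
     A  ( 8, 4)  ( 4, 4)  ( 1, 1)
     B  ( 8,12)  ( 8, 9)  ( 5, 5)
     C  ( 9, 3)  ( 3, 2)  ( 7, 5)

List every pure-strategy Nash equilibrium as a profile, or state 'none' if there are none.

(A,P): not NE [P1→C gives 9>8]
(A,Q): not NE [P1→B gives 8>4]
(A,R): not NE [P1→C gives 7>1; P2→Q gives 4>1]
(B,P): not NE [P1→C gives 9>8]
(B,Q): not NE [P2→P gives 12>9]
(B,R): not NE [P1→C gives 7>5; P2→P gives 12>5]
(C,P): not NE [P2→R gives 5>3]
(C,Q): not NE [P1→B gives 8>3; P2→R gives 5>2]
(C,R): NE

PSNE = {(C,R)}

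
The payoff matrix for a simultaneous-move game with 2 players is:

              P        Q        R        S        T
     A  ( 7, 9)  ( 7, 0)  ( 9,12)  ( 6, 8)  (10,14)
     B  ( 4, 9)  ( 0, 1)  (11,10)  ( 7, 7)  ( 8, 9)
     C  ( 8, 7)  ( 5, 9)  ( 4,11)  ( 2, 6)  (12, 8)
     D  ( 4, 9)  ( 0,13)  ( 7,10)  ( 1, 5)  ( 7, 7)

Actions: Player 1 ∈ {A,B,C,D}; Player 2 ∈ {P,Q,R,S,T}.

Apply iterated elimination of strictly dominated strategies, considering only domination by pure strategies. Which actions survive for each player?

Survivors P1:{A,B,C} P2:{R,T}

P1 drop D (A beats it: P:7>4 Q:7>0 R:9>7 S:6>1 T:10>7)
P2 drop P (R beats it: A:12>9 B:10>9 C:11>7)
P2 drop Q (R beats it: A:12>0 B:10>1 C:11>9)
P2 drop S (R beats it: A:12>8 B:10>7 C:11>6)
P1→{A,B,C} P2→{R,T}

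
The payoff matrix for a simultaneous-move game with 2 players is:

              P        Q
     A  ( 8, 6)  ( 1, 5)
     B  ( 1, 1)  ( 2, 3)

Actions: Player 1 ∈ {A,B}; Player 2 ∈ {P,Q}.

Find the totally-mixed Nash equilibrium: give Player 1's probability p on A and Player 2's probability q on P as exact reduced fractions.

P1 indiff ⇒ q·8+(1-q)·1 = q·1+(1-q)·2 ⇒ q(7) = (1-q)(1) ⇒ q = 1/8
P2 indiff ⇒ p·6+(1-p)·1 = p·5+(1-p)·3 ⇒ p(1) = (1-p)(2) ⇒ p = 2/3

(p,q) = (2/3, 1/8)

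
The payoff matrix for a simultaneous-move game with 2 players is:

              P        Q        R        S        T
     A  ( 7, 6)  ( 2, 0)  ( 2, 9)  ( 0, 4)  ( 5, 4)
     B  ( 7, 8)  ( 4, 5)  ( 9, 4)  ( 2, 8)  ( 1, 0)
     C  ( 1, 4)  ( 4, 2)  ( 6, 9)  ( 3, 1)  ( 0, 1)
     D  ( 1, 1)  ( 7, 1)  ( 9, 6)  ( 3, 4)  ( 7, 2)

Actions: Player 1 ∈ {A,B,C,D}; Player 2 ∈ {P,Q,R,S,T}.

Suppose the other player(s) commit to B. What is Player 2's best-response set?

argmax u_2 = {P,S}

u_2(P vs B) = 8
u_2(Q vs B) = 5
u_2(R vs B) = 4
u_2(S vs B) = 8
u_2(T vs B) = 0
max payoff 8 at {P,S}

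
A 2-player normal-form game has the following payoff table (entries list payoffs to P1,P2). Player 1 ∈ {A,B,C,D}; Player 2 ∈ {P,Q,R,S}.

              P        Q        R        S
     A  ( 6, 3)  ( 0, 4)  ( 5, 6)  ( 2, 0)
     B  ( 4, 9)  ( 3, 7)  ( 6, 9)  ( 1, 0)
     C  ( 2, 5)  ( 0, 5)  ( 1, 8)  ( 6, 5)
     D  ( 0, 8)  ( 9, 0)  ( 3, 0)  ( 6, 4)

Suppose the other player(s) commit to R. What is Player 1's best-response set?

P1 best: {B}

u_1(A vs R) = 5
u_1(B vs R) = 6
u_1(C vs R) = 1
u_1(D vs R) = 3
max payoff 6 at {B}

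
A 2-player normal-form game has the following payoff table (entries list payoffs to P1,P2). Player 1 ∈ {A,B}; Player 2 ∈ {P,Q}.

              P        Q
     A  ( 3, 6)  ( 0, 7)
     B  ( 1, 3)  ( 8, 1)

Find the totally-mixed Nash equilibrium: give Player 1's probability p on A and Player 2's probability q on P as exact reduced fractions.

p=2/3, q=4/5

P1 indiff ⇒ q·3+(1-q)·0 = q·1+(1-q)·8 ⇒ q(2) = (1-q)(8) ⇒ q = 4/5
P2 indiff ⇒ p·6+(1-p)·3 = p·7+(1-p)·1 ⇒ p(-1) = (1-p)(-2) ⇒ p = 2/3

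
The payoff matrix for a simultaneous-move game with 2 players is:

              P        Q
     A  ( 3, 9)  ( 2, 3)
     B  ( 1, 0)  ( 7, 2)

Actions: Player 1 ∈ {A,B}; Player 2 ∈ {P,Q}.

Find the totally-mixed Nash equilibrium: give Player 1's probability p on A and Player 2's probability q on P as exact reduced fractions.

(p,q) = (1/4, 5/7)

P1 indiff ⇒ q·3+(1-q)·2 = q·1+(1-q)·7 ⇒ q(2) = (1-q)(5) ⇒ q = 5/7
P2 indiff ⇒ p·9+(1-p)·0 = p·3+(1-p)·2 ⇒ p(6) = (1-p)(2) ⇒ p = 1/4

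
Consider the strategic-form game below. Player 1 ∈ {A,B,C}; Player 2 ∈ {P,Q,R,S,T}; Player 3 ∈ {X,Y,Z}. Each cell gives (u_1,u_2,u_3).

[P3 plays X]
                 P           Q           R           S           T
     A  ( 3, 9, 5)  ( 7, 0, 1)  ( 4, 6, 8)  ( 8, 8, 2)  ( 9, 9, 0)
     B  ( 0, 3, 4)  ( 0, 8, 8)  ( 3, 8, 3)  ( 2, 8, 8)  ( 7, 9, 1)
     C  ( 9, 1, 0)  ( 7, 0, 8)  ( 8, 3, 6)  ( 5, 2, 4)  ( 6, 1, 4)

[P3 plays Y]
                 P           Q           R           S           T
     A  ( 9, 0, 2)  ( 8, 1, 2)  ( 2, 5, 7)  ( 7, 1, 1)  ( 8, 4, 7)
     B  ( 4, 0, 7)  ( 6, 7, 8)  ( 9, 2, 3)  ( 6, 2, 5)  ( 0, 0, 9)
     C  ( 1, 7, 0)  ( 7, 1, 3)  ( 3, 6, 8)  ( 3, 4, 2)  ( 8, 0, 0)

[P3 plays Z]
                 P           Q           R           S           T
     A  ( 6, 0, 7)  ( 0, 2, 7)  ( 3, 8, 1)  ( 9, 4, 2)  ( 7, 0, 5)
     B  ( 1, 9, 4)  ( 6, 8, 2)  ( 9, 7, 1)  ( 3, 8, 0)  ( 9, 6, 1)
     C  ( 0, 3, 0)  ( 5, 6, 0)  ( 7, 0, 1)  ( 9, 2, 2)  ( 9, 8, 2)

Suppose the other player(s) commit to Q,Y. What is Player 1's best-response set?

P1 best: {A}

u_1(A vs Q,Y) = 8
u_1(B vs Q,Y) = 6
u_1(C vs Q,Y) = 7
max payoff 8 at {A}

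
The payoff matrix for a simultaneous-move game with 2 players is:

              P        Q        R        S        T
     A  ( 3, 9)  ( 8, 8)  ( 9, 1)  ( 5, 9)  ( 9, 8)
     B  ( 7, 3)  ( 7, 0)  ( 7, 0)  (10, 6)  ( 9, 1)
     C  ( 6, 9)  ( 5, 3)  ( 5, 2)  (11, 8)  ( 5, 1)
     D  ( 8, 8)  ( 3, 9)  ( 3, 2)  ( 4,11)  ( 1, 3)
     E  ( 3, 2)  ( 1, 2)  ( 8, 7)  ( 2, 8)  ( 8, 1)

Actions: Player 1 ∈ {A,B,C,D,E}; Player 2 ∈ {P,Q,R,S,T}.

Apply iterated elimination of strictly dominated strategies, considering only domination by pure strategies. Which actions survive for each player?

Remaining: P1:{B,C,D} P2:{P,S}

P2 drop Q (S beats it: A:9>8 B:6>0 C:8>3 D:11>9 E:8>2)
P2 drop R (S beats it: A:9>1 B:6>0 C:8>2 D:11>2 E:8>7)
P1 drop E (B beats it: P:7>3 S:10>2 T:9>8)
P2 drop T (P beats it: A:9>8 B:3>1 C:9>1 D:8>3)
P1 drop A (B beats it: P:7>3 S:10>5)
P1→{B,C,D} P2→{P,S}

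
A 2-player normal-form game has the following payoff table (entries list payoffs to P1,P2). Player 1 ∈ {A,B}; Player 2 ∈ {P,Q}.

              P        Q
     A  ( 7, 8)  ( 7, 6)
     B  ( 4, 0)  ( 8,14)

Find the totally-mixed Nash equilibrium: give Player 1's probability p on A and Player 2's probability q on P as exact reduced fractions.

P1 indiff ⇒ q·7+(1-q)·7 = q·4+(1-q)·8 ⇒ q(3) = (1-q)(1) ⇒ q = 1/4
P2 indiff ⇒ p·8+(1-p)·0 = p·6+(1-p)·14 ⇒ p(2) = (1-p)(14) ⇒ p = 7/8

P1 mixes 7/8 on A; P2 mixes 1/4 on P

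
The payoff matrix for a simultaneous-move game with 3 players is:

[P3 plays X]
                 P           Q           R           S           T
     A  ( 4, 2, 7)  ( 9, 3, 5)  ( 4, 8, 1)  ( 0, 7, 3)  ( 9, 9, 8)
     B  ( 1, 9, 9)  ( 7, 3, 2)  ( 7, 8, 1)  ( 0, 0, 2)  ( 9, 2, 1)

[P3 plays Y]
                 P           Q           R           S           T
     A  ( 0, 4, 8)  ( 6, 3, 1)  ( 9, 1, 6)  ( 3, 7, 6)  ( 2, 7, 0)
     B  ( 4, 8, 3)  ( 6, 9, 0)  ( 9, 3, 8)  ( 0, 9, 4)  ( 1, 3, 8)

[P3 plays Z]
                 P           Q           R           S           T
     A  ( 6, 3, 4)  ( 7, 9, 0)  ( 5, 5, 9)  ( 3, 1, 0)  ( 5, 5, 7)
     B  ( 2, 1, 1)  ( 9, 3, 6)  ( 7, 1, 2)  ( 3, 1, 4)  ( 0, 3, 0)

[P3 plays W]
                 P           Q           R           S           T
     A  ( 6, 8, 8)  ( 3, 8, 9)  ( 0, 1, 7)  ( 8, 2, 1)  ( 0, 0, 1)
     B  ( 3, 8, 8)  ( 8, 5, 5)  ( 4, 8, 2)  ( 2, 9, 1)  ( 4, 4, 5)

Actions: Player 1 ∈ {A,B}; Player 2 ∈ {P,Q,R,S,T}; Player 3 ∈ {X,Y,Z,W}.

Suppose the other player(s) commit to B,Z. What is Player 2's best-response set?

u_2(P vs B,Z) = 1
u_2(Q vs B,Z) = 3
u_2(R vs B,Z) = 1
u_2(S vs B,Z) = 1
u_2(T vs B,Z) = 3
max payoff 3 at {Q,T}

P2 best: {Q,T}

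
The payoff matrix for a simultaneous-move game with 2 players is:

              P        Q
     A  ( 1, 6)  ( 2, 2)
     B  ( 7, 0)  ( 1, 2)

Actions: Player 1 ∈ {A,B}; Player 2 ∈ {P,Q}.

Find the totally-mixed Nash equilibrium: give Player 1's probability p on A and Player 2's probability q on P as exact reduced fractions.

(p,q) = (1/3, 1/7)

P1 indiff ⇒ q·1+(1-q)·2 = q·7+(1-q)·1 ⇒ q(-6) = (1-q)(-1) ⇒ q = 1/7
P2 indiff ⇒ p·6+(1-p)·0 = p·2+(1-p)·2 ⇒ p(4) = (1-p)(2) ⇒ p = 1/3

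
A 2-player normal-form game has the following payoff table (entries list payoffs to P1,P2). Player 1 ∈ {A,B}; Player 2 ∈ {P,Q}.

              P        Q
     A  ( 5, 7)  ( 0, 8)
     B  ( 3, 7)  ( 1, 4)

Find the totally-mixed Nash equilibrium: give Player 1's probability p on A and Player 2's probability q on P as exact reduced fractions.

P1 indiff ⇒ q·5+(1-q)·0 = q·3+(1-q)·1 ⇒ q(2) = (1-q)(1) ⇒ q = 1/3
P2 indiff ⇒ p·7+(1-p)·7 = p·8+(1-p)·4 ⇒ p(-1) = (1-p)(-3) ⇒ p = 3/4

(p,q) = (3/4, 1/3)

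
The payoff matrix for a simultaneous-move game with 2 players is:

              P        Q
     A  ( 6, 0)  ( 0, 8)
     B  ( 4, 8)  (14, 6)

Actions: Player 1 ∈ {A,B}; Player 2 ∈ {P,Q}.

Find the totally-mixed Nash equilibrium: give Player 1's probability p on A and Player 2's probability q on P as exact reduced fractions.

p=1/5, q=7/8

P1 indiff ⇒ q·6+(1-q)·0 = q·4+(1-q)·14 ⇒ q(2) = (1-q)(14) ⇒ q = 7/8
P2 indiff ⇒ p·0+(1-p)·8 = p·8+(1-p)·6 ⇒ p(-8) = (1-p)(-2) ⇒ p = 1/5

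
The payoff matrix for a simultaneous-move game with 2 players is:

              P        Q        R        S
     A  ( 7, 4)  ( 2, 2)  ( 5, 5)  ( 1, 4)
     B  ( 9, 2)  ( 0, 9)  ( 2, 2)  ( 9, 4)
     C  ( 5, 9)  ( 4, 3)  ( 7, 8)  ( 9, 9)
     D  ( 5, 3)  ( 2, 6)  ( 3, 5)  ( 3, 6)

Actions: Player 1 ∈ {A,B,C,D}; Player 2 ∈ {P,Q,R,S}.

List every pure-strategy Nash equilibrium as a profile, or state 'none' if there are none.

(A,P): not NE [P1→B gives 9>7; P2→R gives 5>4]
(A,Q): not NE [P1→C gives 4>2; P2→R gives 5>2]
(A,R): not NE [P1→C gives 7>5]
(A,S): not NE [P1→C gives 9>1; P2→R gives 5>4]
(B,P): not NE [P2→Q gives 9>2]
(B,Q): not NE [P1→C gives 4>0]
(B,R): not NE [P1→C gives 7>2; P2→Q gives 9>2]
(B,S): not NE [P2→Q gives 9>4]
(C,P): not NE [P1→B gives 9>5]
(C,Q): not NE [P2→S gives 9>3]
(C,R): not NE [P2→S gives 9>8]
(C,S): NE
(D,P): not NE [P1→B gives 9>5; P2→S gives 6>3]
(D,Q): not NE [P1→C gives 4>2]
(D,R): not NE [P1→C gives 7>3; P2→S gives 6>5]
(D,S): not NE [P1→C gives 9>3]

NE set: (C,S)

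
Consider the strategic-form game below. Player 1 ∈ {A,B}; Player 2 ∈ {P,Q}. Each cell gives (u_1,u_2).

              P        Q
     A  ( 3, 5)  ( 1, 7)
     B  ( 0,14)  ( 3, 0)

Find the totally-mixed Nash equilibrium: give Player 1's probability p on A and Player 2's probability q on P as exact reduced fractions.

P1 indiff ⇒ q·3+(1-q)·1 = q·0+(1-q)·3 ⇒ q(3) = (1-q)(2) ⇒ q = 2/5
P2 indiff ⇒ p·5+(1-p)·14 = p·7+(1-p)·0 ⇒ p(-2) = (1-p)(-14) ⇒ p = 7/8

(p,q) = (7/8, 2/5)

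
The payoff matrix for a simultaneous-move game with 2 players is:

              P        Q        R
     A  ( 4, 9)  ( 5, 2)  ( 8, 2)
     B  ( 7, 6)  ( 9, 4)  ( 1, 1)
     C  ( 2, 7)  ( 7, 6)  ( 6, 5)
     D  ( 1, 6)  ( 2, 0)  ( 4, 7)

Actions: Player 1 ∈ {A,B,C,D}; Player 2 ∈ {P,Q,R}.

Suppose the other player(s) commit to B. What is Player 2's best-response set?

u_2(P vs B) = 6
u_2(Q vs B) = 4
u_2(R vs B) = 1
max payoff 6 at {P}

BR_2 = {P}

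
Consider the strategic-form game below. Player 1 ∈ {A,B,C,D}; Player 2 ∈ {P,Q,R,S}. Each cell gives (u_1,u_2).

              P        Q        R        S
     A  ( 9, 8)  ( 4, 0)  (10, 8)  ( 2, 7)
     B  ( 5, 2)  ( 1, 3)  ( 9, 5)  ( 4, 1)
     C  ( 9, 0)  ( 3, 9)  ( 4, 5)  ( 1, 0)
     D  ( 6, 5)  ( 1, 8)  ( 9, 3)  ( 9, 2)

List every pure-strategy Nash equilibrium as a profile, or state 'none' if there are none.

(A,P): NE
(A,Q): not NE [P2→R gives 8>0]
(A,R): NE
(A,S): not NE [P1→D gives 9>2; P2→R gives 8>7]
(B,P): not NE [P1→C gives 9>5; P2→R gives 5>2]
(B,Q): not NE [P1→A gives 4>1; P2→R gives 5>3]
(B,R): not NE [P1→A gives 10>9]
(B,S): not NE [P1→D gives 9>4; P2→R gives 5>1]
(C,P): not NE [P2→Q gives 9>0]
(C,Q): not NE [P1→A gives 4>3]
(C,R): not NE [P1→A gives 10>4; P2→Q gives 9>5]
(C,S): not NE [P1→D gives 9>1; P2→Q gives 9>0]
(D,P): not NE [P1→C gives 9>6; P2→Q gives 8>5]
(D,Q): not NE [P1→A gives 4>1]
(D,R): not NE [P1→A gives 10>9; P2→Q gives 8>3]
(D,S): not NE [P2→Q gives 8>2]

NE set: (A,P), (A,R)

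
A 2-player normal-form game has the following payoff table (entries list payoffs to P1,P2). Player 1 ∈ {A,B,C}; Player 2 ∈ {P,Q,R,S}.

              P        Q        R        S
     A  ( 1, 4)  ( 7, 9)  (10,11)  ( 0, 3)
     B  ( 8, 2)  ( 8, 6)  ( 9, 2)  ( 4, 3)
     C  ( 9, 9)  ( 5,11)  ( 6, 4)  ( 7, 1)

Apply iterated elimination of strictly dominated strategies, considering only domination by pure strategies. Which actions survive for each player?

P2 drop P (Q beats it: A:9>4 B:6>2 C:11>9)
P2 drop S (Q beats it: A:9>3 B:6>3 C:11>1)
P1 drop C (A beats it: Q:7>5 R:10>6)
P1→{A,B} P2→{Q,R}

IESDS → P1:{A,B} P2:{Q,R}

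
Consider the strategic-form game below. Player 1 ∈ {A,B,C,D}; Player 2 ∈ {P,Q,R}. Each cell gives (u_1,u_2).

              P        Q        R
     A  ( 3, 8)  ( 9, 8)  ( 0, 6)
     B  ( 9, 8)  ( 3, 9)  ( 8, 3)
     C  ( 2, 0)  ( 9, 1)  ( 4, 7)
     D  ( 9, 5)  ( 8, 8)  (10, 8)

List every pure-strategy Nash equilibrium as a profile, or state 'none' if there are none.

(A,P): not NE [P1→D gives 9>3]
(A,Q): NE
(A,R): not NE [P1→D gives 10>0; P2→Q gives 8>6]
(B,P): not NE [P2→Q gives 9>8]
(B,Q): not NE [P1→C gives 9>3]
(B,R): not NE [P1→D gives 10>8; P2→Q gives 9>3]
(C,P): not NE [P1→D gives 9>2; P2→R gives 7>0]
(C,Q): not NE [P2→R gives 7>1]
(C,R): not NE [P1→D gives 10>4]
(D,P): not NE [P2→R gives 8>5]
(D,Q): not NE [P1→C gives 9>8]
(D,R): NE

PSNE = {(A,Q), (D,R)}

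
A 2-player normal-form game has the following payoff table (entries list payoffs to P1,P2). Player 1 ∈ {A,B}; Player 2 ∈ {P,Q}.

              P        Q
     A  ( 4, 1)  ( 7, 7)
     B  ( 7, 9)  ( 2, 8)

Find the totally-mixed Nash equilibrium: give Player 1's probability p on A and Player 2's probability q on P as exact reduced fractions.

(p,q) = (1/7, 5/8)

P1 indiff ⇒ q·4+(1-q)·7 = q·7+(1-q)·2 ⇒ q(-3) = (1-q)(-5) ⇒ q = 5/8
P2 indiff ⇒ p·1+(1-p)·9 = p·7+(1-p)·8 ⇒ p(-6) = (1-p)(-1) ⇒ p = 1/7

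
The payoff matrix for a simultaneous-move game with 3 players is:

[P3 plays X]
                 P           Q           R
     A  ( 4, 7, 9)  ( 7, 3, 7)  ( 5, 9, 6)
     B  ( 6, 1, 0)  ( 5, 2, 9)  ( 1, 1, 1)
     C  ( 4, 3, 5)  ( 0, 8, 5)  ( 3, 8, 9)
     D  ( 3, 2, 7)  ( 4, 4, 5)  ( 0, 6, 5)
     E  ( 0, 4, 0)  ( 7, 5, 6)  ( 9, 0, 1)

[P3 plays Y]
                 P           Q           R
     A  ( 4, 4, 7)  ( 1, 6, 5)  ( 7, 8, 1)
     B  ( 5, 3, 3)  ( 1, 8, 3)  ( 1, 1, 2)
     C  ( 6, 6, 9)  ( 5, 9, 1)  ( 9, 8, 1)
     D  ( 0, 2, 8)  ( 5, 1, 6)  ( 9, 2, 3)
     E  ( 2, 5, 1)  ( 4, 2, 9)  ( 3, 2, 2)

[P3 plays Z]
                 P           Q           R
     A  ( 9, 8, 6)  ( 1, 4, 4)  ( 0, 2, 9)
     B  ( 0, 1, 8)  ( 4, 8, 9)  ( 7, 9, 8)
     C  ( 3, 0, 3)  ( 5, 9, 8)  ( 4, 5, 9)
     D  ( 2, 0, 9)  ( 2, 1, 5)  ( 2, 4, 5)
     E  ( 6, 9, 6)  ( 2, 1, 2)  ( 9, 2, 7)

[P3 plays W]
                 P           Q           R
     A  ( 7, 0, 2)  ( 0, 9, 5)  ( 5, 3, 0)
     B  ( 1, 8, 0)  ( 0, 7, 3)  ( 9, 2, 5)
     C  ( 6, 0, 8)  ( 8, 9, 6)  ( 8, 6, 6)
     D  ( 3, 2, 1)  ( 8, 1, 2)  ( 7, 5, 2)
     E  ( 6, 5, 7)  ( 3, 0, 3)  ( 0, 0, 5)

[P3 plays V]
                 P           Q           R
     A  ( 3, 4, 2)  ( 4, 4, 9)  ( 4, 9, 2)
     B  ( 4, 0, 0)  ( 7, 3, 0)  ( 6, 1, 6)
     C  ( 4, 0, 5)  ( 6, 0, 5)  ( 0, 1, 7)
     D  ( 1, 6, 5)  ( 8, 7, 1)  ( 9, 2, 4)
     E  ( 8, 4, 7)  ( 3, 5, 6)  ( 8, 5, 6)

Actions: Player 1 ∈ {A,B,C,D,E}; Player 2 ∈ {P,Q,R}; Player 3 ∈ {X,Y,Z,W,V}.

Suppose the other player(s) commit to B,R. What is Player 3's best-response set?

P3 best: {Z}

u_3(X vs B,R) = 1
u_3(Y vs B,R) = 2
u_3(Z vs B,R) = 8
u_3(W vs B,R) = 5
u_3(V vs B,R) = 6
max payoff 8 at {Z}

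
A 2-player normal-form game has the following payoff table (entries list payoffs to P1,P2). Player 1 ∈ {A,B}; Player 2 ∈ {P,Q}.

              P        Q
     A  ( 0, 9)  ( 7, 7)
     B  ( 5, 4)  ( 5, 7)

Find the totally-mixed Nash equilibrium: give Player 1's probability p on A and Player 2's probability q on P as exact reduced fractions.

P1 indiff ⇒ q·0+(1-q)·7 = q·5+(1-q)·5 ⇒ q(-5) = (1-q)(-2) ⇒ q = 2/7
P2 indiff ⇒ p·9+(1-p)·4 = p·7+(1-p)·7 ⇒ p(2) = (1-p)(3) ⇒ p = 3/5

p=3/5, q=2/7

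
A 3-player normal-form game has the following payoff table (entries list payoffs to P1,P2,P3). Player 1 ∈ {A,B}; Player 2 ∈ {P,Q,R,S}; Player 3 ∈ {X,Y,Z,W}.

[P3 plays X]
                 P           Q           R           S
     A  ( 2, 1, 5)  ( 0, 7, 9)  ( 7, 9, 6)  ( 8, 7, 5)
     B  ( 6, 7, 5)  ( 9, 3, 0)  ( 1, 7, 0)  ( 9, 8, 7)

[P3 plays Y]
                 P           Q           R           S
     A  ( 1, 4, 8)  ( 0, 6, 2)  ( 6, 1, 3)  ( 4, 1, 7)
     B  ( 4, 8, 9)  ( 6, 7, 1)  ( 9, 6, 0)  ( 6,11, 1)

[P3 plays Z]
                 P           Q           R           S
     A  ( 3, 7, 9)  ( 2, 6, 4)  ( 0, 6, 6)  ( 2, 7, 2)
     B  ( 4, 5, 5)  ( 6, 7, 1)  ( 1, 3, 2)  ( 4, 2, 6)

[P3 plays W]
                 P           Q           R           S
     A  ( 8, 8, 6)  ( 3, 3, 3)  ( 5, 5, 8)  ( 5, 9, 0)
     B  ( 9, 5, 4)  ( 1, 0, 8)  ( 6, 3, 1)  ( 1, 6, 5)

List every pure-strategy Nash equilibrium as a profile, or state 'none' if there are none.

(A,P,X): not NE [P1→B gives 6>2; P2→R gives 9>1; P3→Z gives 9>5]
(A,P,Y): not NE [P1→B gives 4>1; P2→Q gives 6>4; P3→Z gives 9>8]
(A,P,Z): not NE [P1→B gives 4>3]
(A,P,W): not NE [P1→B gives 9>8; P2→S gives 9>8; P3→Z gives 9>6]
(A,Q,X): not NE [P1→B gives 9>0; P2→R gives 9>7]
(A,Q,Y): not NE [P1→B gives 6>0; P3→X gives 9>2]
(A,Q,Z): not NE [P1→B gives 6>2; P2→S gives 7>6; P3→X gives 9>4]
(A,Q,W): not NE [P2→S gives 9>3; P3→X gives 9>3]
(A,R,X): not NE [P3→W gives 8>6]
(A,R,Y): not NE [P1→B gives 9>6; P2→Q gives 6>1; P3→W gives 8>3]
(A,R,Z): not NE [P1→B gives 1>0; P2→S gives 7>6; P3→W gives 8>6]
(A,R,W): not NE [P1→B gives 6>5; P2→S gives 9>5]
(A,S,X): not NE [P1→B gives 9>8; P2→R gives 9>7; P3→Y gives 7>5]
(A,S,Y): not NE [P1→B gives 6>4; P2→Q gives 6>1]
(A,S,Z): not NE [P1→B gives 4>2; P3→Y gives 7>2]
(A,S,W): not NE [P3→Y gives 7>0]
(B,P,X): not NE [P2→S gives 8>7; P3→Y gives 9>5]
(B,P,Y): not NE [P2→S gives 11>8]
(B,P,Z): not NE [P2→Q gives 7>5; P3→Y gives 9>5]
(B,P,W): not NE [P2→S gives 6>5; P3→Y gives 9>4]
(B,Q,X): not NE [P2→S gives 8>3; P3→W gives 8>0]
(B,Q,Y): not NE [P2→S gives 11>7; P3→W gives 8>1]
(B,Q,Z): not NE [P3→W gives 8>1]
(B,Q,W): not NE [P1→A gives 3>1; P2→S gives 6>0]
(B,R,X): not NE [P1→A gives 7>1; P2→S gives 8>7; P3→Z gives 2>0]
(B,R,Y): not NE [P2→S gives 11>6; P3→Z gives 2>0]
(B,R,Z): not NE [P2→Q gives 7>3]
(B,R,W): not NE [P2→S gives 6>3; P3→Z gives 2>1]
(B,S,X): NE
(B,S,Y): not NE [P3→X gives 7>1]
(B,S,Z): not NE [P2→Q gives 7>2; P3→X gives 7>6]
(B,S,W): not NE [P1→A gives 5>1; P3→X gives 7>5]

NE set: (B,S,X)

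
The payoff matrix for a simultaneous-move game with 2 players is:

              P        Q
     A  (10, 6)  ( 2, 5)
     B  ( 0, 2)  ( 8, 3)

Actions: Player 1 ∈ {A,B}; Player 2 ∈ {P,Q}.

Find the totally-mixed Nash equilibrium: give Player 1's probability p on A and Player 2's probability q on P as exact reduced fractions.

p=1/2, q=3/8

P1 indiff ⇒ q·10+(1-q)·2 = q·0+(1-q)·8 ⇒ q(10) = (1-q)(6) ⇒ q = 3/8
P2 indiff ⇒ p·6+(1-p)·2 = p·5+(1-p)·3 ⇒ p(1) = (1-p)(1) ⇒ p = 1/2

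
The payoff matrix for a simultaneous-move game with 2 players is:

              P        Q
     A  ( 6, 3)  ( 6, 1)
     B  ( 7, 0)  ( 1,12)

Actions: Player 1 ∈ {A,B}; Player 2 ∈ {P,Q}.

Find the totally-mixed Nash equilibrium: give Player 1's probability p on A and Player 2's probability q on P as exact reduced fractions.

P1 mixes 6/7 on A; P2 mixes 5/6 on P

P1 indiff ⇒ q·6+(1-q)·6 = q·7+(1-q)·1 ⇒ q(-1) = (1-q)(-5) ⇒ q = 5/6
P2 indiff ⇒ p·3+(1-p)·0 = p·1+(1-p)·12 ⇒ p(2) = (1-p)(12) ⇒ p = 6/7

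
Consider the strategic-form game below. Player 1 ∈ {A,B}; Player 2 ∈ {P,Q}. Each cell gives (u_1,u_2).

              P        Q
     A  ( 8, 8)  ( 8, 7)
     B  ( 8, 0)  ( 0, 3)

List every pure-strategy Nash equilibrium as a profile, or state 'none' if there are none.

PSNE = {(A,P)}

(A,P): NE
(A,Q): not NE [P2→P gives 8>7]
(B,P): not NE [P2→Q gives 3>0]
(B,Q): not NE [P1→A gives 8>0]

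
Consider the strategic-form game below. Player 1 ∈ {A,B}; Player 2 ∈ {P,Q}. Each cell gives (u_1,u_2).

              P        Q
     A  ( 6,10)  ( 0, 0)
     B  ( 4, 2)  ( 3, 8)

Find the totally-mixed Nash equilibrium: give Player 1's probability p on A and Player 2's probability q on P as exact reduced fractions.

P1 indiff ⇒ q·6+(1-q)·0 = q·4+(1-q)·3 ⇒ q(2) = (1-q)(3) ⇒ q = 3/5
P2 indiff ⇒ p·10+(1-p)·2 = p·0+(1-p)·8 ⇒ p(10) = (1-p)(6) ⇒ p = 3/8

P1 mixes 3/8 on A; P2 mixes 3/5 on P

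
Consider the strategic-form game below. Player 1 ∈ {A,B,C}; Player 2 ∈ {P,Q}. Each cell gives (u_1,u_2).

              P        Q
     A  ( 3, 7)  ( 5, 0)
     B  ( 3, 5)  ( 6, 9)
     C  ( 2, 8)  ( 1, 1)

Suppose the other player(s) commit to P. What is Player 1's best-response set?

u_1(A vs P) = 3
u_1(B vs P) = 3
u_1(C vs P) = 2
max payoff 3 at {A,B}

argmax u_1 = {A,B}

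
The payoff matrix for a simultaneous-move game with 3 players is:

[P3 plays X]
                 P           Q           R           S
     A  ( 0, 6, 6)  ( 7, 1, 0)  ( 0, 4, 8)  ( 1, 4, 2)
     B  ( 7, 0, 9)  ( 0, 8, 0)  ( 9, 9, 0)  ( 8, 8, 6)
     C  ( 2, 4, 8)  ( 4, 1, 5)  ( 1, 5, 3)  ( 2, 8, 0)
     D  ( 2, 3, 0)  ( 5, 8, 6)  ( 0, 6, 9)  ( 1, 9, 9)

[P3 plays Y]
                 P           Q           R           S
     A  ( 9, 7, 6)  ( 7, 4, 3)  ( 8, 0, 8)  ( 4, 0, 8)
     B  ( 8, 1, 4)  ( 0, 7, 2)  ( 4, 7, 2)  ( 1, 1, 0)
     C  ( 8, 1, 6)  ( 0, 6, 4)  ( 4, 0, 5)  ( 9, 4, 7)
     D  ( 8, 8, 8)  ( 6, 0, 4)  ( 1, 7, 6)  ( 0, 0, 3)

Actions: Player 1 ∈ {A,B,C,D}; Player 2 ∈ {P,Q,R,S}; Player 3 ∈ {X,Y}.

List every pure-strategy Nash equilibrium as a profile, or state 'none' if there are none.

NE set: (A,P,Y)

(A,P,X): not NE [P1→B gives 7>0]
(A,P,Y): NE
(A,Q,X): not NE [P2→P gives 6>1; P3→Y gives 3>0]
(A,Q,Y): not NE [P2→P gives 7>4]
(A,R,X): not NE [P1→B gives 9>0; P2→P gives 6>4]
(A,R,Y): not NE [P2→P gives 7>0]
(A,S,X): not NE [P1→B gives 8>1; P2→P gives 6>4; P3→Y gives 8>2]
(A,S,Y): not NE [P1→C gives 9>4; P2→P gives 7>0]
(B,P,X): not NE [P2→R gives 9>0]
(B,P,Y): not NE [P1→A gives 9>8; P2→R gives 7>1; P3→X gives 9>4]
(B,Q,X): not NE [P1→A gives 7>0; P2→R gives 9>8; P3→Y gives 2>0]
(B,Q,Y): not NE [P1→A gives 7>0]
(B,R,X): not NE [P3→Y gives 2>0]
(B,R,Y): not NE [P1→A gives 8>4]
(B,S,X): not NE [P2→R gives 9>8]
(B,S,Y): not NE [P1→C gives 9>1; P2→R gives 7>1; P3→X gives 6>0]
(C,P,X): not NE [P1→B gives 7>2; P2→S gives 8>4]
(C,P,Y): not NE [P1→A gives 9>8; P2→Q gives 6>1; P3→X gives 8>6]
(C,Q,X): not NE [P1→A gives 7>4; P2→S gives 8>1]
(C,Q,Y): not NE [P1→A gives 7>0; P3→X gives 5>4]
(C,R,X): not NE [P1→B gives 9>1; P2→S gives 8>5; P3→Y gives 5>3]
(C,R,Y): not NE [P1→A gives 8>4; P2→Q gives 6>0]
(C,S,X): not NE [P1→B gives 8>2; P3→Y gives 7>0]
(C,S,Y): not NE [P2→Q gives 6>4]
(D,P,X): not NE [P1→B gives 7>2; P2→S gives 9>3; P3→Y gives 8>0]
(D,P,Y): not NE [P1→A gives 9>8]
(D,Q,X): not NE [P1→A gives 7>5; P2→S gives 9>8]
(D,Q,Y): not NE [P1→A gives 7>6; P2→P gives 8>0; P3→X gives 6>4]
(D,R,X): not NE [P1→B gives 9>0; P2→S gives 9>6]
(D,R,Y): not NE [P1→A gives 8>1; P2→P gives 8>7; P3→X gives 9>6]
(D,S,X): not NE [P1→B gives 8>1]
(D,S,Y): not NE [P1→C gives 9>0; P2→P gives 8>0; P3→X gives 9>3]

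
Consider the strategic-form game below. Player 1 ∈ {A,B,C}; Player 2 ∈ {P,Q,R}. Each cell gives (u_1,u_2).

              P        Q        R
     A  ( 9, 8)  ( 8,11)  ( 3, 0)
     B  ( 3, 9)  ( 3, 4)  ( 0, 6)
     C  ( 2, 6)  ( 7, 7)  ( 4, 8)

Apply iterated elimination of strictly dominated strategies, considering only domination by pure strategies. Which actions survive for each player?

P1 drop B (A beats it: P:9>3 Q:8>3 R:3>0)
P2 drop P (Q beats it: A:11>8 C:7>6)
P1→{A,C} P2→{Q,R}

Remaining: P1:{A,C} P2:{Q,R}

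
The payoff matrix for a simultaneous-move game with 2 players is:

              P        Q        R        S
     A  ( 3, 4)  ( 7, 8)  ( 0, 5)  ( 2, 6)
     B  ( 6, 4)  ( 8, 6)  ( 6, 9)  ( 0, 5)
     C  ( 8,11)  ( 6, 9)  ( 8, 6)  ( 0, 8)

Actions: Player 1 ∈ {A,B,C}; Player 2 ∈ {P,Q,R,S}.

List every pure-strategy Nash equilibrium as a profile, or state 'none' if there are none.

PSNE = {(C,P)}

(A,P): not NE [P1→C gives 8>3; P2→Q gives 8>4]
(A,Q): not NE [P1→B gives 8>7]
(A,R): not NE [P1→C gives 8>0; P2→Q gives 8>5]
(A,S): not NE [P2→Q gives 8>6]
(B,P): not NE [P1→C gives 8>6; P2→R gives 9>4]
(B,Q): not NE [P2→R gives 9>6]
(B,R): not NE [P1→C gives 8>6]
(B,S): not NE [P1→A gives 2>0; P2→R gives 9>5]
(C,P): NE
(C,Q): not NE [P1→B gives 8>6; P2→P gives 11>9]
(C,R): not NE [P2→P gives 11>6]
(C,S): not NE [P1→A gives 2>0; P2→P gives 11>8]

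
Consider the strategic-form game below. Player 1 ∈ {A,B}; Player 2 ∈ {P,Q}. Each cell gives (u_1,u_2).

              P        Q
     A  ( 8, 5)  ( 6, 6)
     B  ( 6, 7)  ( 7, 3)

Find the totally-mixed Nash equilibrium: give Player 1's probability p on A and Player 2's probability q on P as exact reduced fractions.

P1 indiff ⇒ q·8+(1-q)·6 = q·6+(1-q)·7 ⇒ q(2) = (1-q)(1) ⇒ q = 1/3
P2 indiff ⇒ p·5+(1-p)·7 = p·6+(1-p)·3 ⇒ p(-1) = (1-p)(-4) ⇒ p = 4/5

P1 mixes 4/5 on A; P2 mixes 1/3 on P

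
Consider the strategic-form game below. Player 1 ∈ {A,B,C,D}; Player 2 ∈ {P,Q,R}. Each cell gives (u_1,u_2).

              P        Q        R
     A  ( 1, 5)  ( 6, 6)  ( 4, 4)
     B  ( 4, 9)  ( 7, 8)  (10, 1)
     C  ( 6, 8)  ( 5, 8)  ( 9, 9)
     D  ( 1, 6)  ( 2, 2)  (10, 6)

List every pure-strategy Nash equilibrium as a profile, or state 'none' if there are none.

(A,P): not NE [P1→C gives 6>1; P2→Q gives 6>5]
(A,Q): not NE [P1→B gives 7>6]
(A,R): not NE [P1→D gives 10>4; P2→Q gives 6>4]
(B,P): not NE [P1→C gives 6>4]
(B,Q): not NE [P2→P gives 9>8]
(B,R): not NE [P2→P gives 9>1]
(C,P): not NE [P2→R gives 9>8]
(C,Q): not NE [P1→B gives 7>5; P2→R gives 9>8]
(C,R): not NE [P1→D gives 10>9]
(D,P): not NE [P1→C gives 6>1]
(D,Q): not NE [P1→B gives 7>2; P2→R gives 6>2]
(D,R): NE

PSNE = {(D,R)}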